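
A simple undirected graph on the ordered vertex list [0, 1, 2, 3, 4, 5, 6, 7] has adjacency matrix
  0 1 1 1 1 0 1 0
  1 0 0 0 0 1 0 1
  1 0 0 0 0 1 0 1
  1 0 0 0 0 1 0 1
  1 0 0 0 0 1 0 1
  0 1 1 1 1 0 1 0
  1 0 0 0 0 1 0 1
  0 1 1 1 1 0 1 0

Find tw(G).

3

A width-3 tree decomposition is:
Bags: B1 = {0, 1, 5, 7}  B2 = {0, 4, 5, 7}  B3 = {0, 5, 6, 7}  B4 = {0, 3, 5, 7}  B5 = {0, 2, 5, 7}
Tree: B1–B2, B2–B3, B3–B4, B4–B5
Every bag has size at most 4, so the width is 4 − 1 = 3 and tw(G) ≤ 3. For the lower bound: the 4 vertex sets {0,1}, {4,7}, {5}, {6} are disjoint, each induces a connected subgraph, and every pair is joined by at least one edge of G. Contracting each set to a single vertex therefore yields K_{4} as a minor, and since treewidth is minor-monotone, tw(G) ≥ tw(K_{4}) = 3. Hence tw(G) = 3 exactly.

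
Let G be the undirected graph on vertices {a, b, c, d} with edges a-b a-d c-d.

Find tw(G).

1

A width-1 tree decomposition is:
Bags: B1 = {a, b}  B2 = {a, d}  B3 = {c, d}
Tree: B1–B2, B2–B3
Every bag has size at most 2, so the width is 2 − 1 = 1 and tw(G) ≤ 1. G has an edge, so its treewidth is at least 1. Therefore the treewidth is 1.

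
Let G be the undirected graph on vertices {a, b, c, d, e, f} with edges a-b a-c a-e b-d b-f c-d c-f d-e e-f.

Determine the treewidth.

3

A width-3 tree decomposition is:
Bags: B1 = {b, c, e, f}  B2 = {b, c, d, e}  B3 = {a, b, c, e}
Tree: B1–B2, B2–B3
Every bag has size at most 4, so the width is 4 − 1 = 3 and tw(G) ≤ 3. For the lower bound: the 4 vertex sets {c,f}, {b,d}, {e}, {a} are disjoint, each induces a connected subgraph, and every pair is joined by at least one edge of G. Contracting each set to a single vertex therefore yields K_{4} as a minor, and since treewidth is minor-monotone, tw(G) ≥ tw(K_{4}) = 3. Hence tw(G) = 3 exactly.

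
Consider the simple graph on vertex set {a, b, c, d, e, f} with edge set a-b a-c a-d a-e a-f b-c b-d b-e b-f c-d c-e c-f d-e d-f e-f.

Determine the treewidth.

5

A width-5 tree decomposition is:
Bags: B1 = {a, b, c, d, e, f}
Tree: (single bag)
With just one bag of size 6, the width is 6 − 1 = 5, so tw(G) ≤ 5. Conversely, {a, b, c, d, e, f} is a clique of size 6, and the vertices of any clique must share a bag in every tree decomposition; so some bag has ≥ 6 vertices and tw(G) ≥ 5. The upper and lower bounds meet at 5, so that is the treewidth.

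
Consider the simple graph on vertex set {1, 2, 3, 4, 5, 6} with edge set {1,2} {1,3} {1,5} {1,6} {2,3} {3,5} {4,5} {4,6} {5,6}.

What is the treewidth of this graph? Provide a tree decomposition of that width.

Treewidth 2.
One optimal decomposition is:
Bags: B1 = {1, 2, 3}  B2 = {1, 3, 5}  B3 = {1, 5, 6}  B4 = {4, 5, 6}
Tree: B1–B2, B2–B3, B3–B4

Every bag has size at most 3, so the width is 3 − 1 = 2 and tw(G) ≤ 2. For the lower bound, the 3 vertices {1, 2, 3} are pairwise adjacent, and any tree decomposition puts a clique entirely inside one bag — forcing width ≥ 2. Hence tw(G) = 2 exactly.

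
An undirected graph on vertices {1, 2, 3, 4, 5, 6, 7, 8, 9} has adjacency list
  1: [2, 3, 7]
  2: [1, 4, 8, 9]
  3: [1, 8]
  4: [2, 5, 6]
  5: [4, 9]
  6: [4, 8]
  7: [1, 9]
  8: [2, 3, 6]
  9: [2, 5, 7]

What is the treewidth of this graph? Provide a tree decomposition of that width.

Treewidth 3.
One optimal decomposition is:
Bags: B1 = {4, 5, 7, 9}  B2 = {2, 4, 7, 9}  B3 = {1, 2, 4, 7}  B4 = {1, 2, 4, 6}  B5 = {1, 2, 6, 8}  B6 = {1, 3, 6, 8}
Tree: B1–B2, B2–B3, B3–B4, B4–B5, B5–B6

The largest bag has 4 vertices, giving width 3; this decomposition certifies tw(G) ≤ 3. For the lower bound: the 4 vertex sets {5,7,9}, {4}, {2}, {1,3,6,8} are disjoint, each induces a connected subgraph, and every pair is joined by at least one edge of G. Contracting each set to a single vertex therefore yields K_{4} as a minor, and since treewidth is minor-monotone, tw(G) ≥ tw(K_{4}) = 3. The upper and lower bounds meet at 3, so that is the treewidth.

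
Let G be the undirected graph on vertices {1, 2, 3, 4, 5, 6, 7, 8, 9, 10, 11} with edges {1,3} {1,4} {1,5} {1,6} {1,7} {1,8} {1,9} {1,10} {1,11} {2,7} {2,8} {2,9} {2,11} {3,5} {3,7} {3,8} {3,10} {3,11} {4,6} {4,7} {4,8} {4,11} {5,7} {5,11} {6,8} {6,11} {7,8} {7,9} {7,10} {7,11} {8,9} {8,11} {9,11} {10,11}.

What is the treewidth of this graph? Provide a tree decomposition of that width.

Treewidth 4.
Bags: B1 = {1, 3, 7, 8, 11}  B2 = {1, 4, 7, 8, 11}  B3 = {1, 7, 8, 9, 11}  B4 = {1, 4, 6, 8, 11}  B5 = {1, 3, 7, 10, 11}  B6 = {2, 7, 8, 9, 11}  B7 = {1, 3, 5, 7, 11}
Tree: B1–B2, B1–B3, B2–B4, B1–B5, B3–B6, B5–B7

The largest bag has 5 vertices, giving width 4; this decomposition certifies tw(G) ≤ 4. For the lower bound, the 5 vertices {1, 4, 6, 8, 11} are pairwise adjacent, and any tree decomposition puts a clique entirely inside one bag — forcing width ≥ 4. Combining the bounds, tw(G) = 4.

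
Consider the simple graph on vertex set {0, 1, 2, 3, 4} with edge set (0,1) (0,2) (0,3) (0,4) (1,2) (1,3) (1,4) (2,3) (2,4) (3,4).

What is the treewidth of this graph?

A width-4 tree decomposition is:
Bags: B1 = {0, 1, 2, 3, 4}
Tree: (single bag)
With just one bag of size 5, the width is 5 − 1 = 4, so tw(G) ≤ 4. On the other hand G contains the 5-clique {0, 1, 2, 3, 4}. A clique must lie in a single bag of any decomposition, so no decomposition can have width below 4. Hence tw(G) = 4 exactly.

4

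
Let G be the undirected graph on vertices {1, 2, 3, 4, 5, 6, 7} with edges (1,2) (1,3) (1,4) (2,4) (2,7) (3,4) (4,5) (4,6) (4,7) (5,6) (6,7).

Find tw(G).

2

A width-2 tree decomposition is:
Bags: B1 = {4, 5, 6}  B2 = {4, 6, 7}  B3 = {2, 4, 7}  B4 = {1, 2, 4}  B5 = {1, 3, 4}
Tree: B1–B2, B2–B3, B3–B4, B4–B5
Each bag holds 3 vertices, so the decomposition has width 2, which upper-bounds the treewidth. On the other hand G contains the 3-clique {1, 2, 4}. A clique must lie in a single bag of any decomposition, so no decomposition can have width below 2. The upper and lower bounds meet at 2, so that is the treewidth.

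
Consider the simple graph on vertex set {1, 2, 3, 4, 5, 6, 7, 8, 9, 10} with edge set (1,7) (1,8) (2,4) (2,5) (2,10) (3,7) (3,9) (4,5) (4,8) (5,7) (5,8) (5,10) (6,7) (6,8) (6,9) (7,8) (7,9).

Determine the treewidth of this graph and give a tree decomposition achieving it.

Treewidth 2.
One optimal decomposition is:
Bags: B1 = {5, 7, 8}  B2 = {4, 5, 8}  B3 = {6, 7, 8}  B4 = {1, 7, 8}  B5 = {6, 7, 9}  B6 = {2, 4, 5}  B7 = {2, 5, 10}  B8 = {3, 7, 9}
Tree: B1–B2, B1–B3, B3–B4, B3–B5, B2–B6, B6–B7, B5–B8

Each bag holds 3 vertices, so the decomposition has width 2, which upper-bounds the treewidth. On the other hand G contains the 3-clique {2, 5, 10}. A clique must lie in a single bag of any decomposition, so no decomposition can have width below 2. The upper and lower bounds meet at 2, so that is the treewidth.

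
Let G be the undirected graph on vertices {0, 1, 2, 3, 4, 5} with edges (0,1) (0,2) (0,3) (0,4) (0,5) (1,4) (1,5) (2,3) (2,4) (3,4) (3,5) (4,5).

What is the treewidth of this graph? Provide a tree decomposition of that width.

Every bag has size at most 4, so the width is 4 − 1 = 3 and tw(G) ≤ 3. On the other hand G contains the 4-clique {0, 1, 4, 5}. A clique must lie in a single bag of any decomposition, so no decomposition can have width below 3. Hence tw(G) = 3 exactly.

Treewidth 3.
One optimal decomposition is:
Bags: B1 = {0, 3, 4, 5}  B2 = {0, 2, 3, 4}  B3 = {0, 1, 4, 5}
Tree: B1–B2, B1–B3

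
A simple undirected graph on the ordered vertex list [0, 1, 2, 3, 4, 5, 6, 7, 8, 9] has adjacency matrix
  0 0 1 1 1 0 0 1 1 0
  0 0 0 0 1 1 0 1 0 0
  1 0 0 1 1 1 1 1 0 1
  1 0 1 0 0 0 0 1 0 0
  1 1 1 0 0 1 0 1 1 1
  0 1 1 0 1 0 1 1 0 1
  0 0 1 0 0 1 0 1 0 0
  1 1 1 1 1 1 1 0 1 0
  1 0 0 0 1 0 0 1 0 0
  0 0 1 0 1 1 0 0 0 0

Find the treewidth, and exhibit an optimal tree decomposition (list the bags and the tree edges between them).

Each bag holds 4 vertices, so the decomposition has width 3, which upper-bounds the treewidth. For the lower bound, the 4 vertices {2, 4, 5, 9} are pairwise adjacent, and any tree decomposition puts a clique entirely inside one bag — forcing width ≥ 3. The upper and lower bounds meet at 3, so that is the treewidth.

Treewidth 3.
Bags: B1 = {0, 2, 4, 7}  B2 = {0, 2, 3, 7}  B3 = {2, 4, 5, 7}  B4 = {0, 4, 7, 8}  B5 = {2, 4, 5, 9}  B6 = {2, 5, 6, 7}  B7 = {1, 4, 5, 7}
Tree: B1–B2, B1–B3, B1–B4, B3–B5, B3–B6, B3–B7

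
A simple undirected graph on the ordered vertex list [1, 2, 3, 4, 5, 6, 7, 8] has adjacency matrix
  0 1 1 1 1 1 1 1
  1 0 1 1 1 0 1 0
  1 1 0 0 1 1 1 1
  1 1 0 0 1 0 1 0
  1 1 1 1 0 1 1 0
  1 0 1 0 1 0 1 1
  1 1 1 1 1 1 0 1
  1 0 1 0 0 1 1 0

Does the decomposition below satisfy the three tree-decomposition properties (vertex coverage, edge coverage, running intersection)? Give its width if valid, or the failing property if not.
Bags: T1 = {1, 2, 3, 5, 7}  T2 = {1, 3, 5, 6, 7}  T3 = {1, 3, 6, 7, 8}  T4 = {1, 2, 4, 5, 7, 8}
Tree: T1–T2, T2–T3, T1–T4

A tree decomposition must satisfy three properties: every vertex lies in some bag; for every edge, both endpoints lie together in some bag; and for every vertex, the bags containing it form a connected subtree. Here bags containing vertex 8 are not connected in the tree, so the decomposition is invalid.

No — bags containing vertex 8 are not connected in the tree.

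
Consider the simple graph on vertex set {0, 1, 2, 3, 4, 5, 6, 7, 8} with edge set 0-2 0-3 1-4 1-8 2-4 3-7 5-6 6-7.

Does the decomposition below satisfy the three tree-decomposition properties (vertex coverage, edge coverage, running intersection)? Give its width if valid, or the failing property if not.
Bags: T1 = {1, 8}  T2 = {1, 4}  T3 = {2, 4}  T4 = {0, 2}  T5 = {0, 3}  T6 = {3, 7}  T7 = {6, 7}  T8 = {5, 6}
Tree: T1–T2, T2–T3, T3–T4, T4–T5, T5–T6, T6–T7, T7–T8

Checking the three conditions: (i) the bags cover all of {0, 1, 2, 3, 4, 5, 6, 7, 8}; (ii) for each edge, some bag contains both endpoints; (iii) the bags containing any fixed vertex form a subtree. All hold, so the decomposition is valid with width 2 − 1 = 1.

Yes; width 1.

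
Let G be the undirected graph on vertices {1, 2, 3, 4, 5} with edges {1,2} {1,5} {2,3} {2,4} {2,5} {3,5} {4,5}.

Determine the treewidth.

2

A width-2 tree decomposition is:
Bags: B1 = {1, 2, 5}  B2 = {2, 3, 5}  B3 = {2, 4, 5}
Tree: B1–B2, B2–B3
Each bag holds 3 vertices, so the decomposition has width 2, which upper-bounds the treewidth. Conversely, {1, 2, 5} is a clique of size 3, and the vertices of any clique must share a bag in every tree decomposition; so some bag has ≥ 3 vertices and tw(G) ≥ 2. Combining the bounds, tw(G) = 2.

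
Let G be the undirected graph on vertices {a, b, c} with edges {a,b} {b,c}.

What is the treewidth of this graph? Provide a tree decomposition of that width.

The largest bag has 2 vertices, giving width 1; this decomposition certifies tw(G) ≤ 1. G has an edge, so its treewidth is at least 1. Therefore the treewidth is 1.

Treewidth 1.
Bags: B1 = {b, c}  B2 = {a, b}
Tree: B1–B2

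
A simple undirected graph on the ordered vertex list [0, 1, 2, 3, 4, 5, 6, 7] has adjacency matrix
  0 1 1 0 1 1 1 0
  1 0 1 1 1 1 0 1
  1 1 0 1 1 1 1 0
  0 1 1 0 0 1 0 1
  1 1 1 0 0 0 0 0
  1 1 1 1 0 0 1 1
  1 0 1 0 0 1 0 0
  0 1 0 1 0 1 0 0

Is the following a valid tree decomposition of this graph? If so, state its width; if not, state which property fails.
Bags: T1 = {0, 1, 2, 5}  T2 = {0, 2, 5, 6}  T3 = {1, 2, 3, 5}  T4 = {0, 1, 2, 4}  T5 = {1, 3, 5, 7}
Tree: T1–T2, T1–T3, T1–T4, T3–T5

Vertex coverage: the bags together contain {0, 1, 2, 3, 4, 5, 6, 7}, the full vertex set. Edge coverage: each edge of G has both endpoints in at least one bag. Running intersection: for every vertex, the bags containing it form a connected subtree. All three properties hold, so this is a valid tree decomposition of width max|bag| − 1 = 3, and hence tw(G) ≤ 3.

Yes; width 3.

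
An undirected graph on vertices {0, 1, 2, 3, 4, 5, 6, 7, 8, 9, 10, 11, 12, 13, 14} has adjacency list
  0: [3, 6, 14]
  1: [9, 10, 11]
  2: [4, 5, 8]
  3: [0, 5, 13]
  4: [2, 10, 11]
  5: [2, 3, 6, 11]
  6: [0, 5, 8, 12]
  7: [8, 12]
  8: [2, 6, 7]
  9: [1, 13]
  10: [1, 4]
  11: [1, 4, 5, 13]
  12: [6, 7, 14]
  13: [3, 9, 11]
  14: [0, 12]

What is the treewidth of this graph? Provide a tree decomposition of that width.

Treewidth 3.
One such decomposition:
Bags: B1 = {0, 7, 12, 14}  B2 = {0, 6, 7, 12}  B3 = {0, 6, 7, 8}  B4 = {0, 3, 6, 8}  B5 = {3, 5, 6, 8}  B6 = {2, 3, 5, 8}  B7 = {2, 3, 5, 13}  B8 = {2, 5, 11, 13}  B9 = {2, 4, 11, 13}  B10 = {4, 9, 11, 13}  B11 = {1, 4, 9, 11}  B12 = {1, 4, 9, 10}
Tree: B1–B2, B2–B3, B3–B4, B4–B5, B5–B6, B6–B7, B7–B8, B8–B9, B9–B10, B10–B11, B11–B12

Each bag holds 4 vertices, so the decomposition has width 3, which upper-bounds the treewidth. For the lower bound: the 4 vertex sets {7,12,14}, {0}, {6}, {2,3,5,8} are disjoint, each induces a connected subgraph, and every pair is joined by at least one edge of G. Contracting each set to a single vertex therefore yields K_{4} as a minor, and since treewidth is minor-monotone, tw(G) ≥ tw(K_{4}) = 3. The upper and lower bounds meet at 3, so that is the treewidth.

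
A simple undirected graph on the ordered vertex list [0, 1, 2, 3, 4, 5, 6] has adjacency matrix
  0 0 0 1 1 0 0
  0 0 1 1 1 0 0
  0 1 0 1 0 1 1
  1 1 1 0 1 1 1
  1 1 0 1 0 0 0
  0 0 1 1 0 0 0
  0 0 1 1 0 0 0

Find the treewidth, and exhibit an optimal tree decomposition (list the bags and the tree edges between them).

The largest bag has 3 vertices, giving width 2; this decomposition certifies tw(G) ≤ 2. For the lower bound, the 3 vertices {0, 3, 4} are pairwise adjacent, and any tree decomposition puts a clique entirely inside one bag — forcing width ≥ 2. Therefore the treewidth is 2.

Treewidth 2.
One such decomposition:
Bags: B1 = {1, 2, 3}  B2 = {1, 3, 4}  B3 = {0, 3, 4}  B4 = {2, 3, 6}  B5 = {2, 3, 5}
Tree: B1–B2, B2–B3, B1–B4, B4–B5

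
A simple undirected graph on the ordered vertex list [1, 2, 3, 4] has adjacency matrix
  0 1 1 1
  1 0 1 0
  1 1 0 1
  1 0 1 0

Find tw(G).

2

A width-2 tree decomposition is:
Bags: B1 = {1, 2, 3}  B2 = {1, 3, 4}
Tree: B1–B2
Each bag holds 3 vertices, so the decomposition has width 2, which upper-bounds the treewidth. Conversely, {1, 2, 3} is a clique of size 3, and the vertices of any clique must share a bag in every tree decomposition; so some bag has ≥ 3 vertices and tw(G) ≥ 2. The upper and lower bounds meet at 2, so that is the treewidth.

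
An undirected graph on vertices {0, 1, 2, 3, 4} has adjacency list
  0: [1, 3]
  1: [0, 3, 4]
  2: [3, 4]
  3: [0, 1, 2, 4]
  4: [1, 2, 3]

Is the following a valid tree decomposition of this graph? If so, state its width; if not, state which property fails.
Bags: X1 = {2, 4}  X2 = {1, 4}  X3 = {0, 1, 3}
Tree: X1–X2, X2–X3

A tree decomposition must satisfy three properties: every vertex lies in some bag; for every edge, both endpoints lie together in some bag; and for every vertex, the bags containing it form a connected subtree. Here edge (3,2) lies in no bag, so the decomposition is invalid.

No — edge (3,2) lies in no bag.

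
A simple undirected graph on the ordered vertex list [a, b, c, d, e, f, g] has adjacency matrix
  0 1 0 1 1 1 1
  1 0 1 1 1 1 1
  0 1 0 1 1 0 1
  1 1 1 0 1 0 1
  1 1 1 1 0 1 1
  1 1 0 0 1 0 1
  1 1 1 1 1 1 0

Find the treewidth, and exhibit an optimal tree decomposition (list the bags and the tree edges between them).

Each bag holds 5 vertices, so the decomposition has width 4, which upper-bounds the treewidth. On the other hand G contains the 5-clique {b, c, d, e, g}. A clique must lie in a single bag of any decomposition, so no decomposition can have width below 4. Therefore the treewidth is 4.

Treewidth 4.
Bags: B1 = {a, b, d, e, g}  B2 = {a, b, e, f, g}  B3 = {b, c, d, e, g}
Tree: B1–B2, B1–B3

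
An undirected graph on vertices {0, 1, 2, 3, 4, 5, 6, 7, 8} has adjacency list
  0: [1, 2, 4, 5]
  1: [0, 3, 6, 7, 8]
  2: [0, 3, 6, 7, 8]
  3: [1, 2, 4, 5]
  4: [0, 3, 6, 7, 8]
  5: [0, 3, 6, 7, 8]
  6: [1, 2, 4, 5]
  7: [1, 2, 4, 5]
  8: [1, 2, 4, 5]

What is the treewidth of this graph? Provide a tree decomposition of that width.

Each bag holds 5 vertices, so the decomposition has width 4, which upper-bounds the treewidth. For the lower bound: the 5 vertex sets {0,1}, {4,8}, {2,7}, {5}, {6} are disjoint, each induces a connected subgraph, and every pair is joined by at least one edge of G. Contracting each set to a single vertex therefore yields K_{5} as a minor, and since treewidth is minor-monotone, tw(G) ≥ tw(K_{5}) = 4. Hence tw(G) = 4 exactly.

Treewidth 4.
One optimal decomposition is:
Bags: B1 = {0, 1, 2, 4, 5}  B2 = {1, 2, 4, 5, 8}  B3 = {1, 2, 4, 5, 7}  B4 = {1, 2, 4, 5, 6}  B5 = {1, 2, 3, 4, 5}
Tree: B1–B2, B2–B3, B3–B4, B4–B5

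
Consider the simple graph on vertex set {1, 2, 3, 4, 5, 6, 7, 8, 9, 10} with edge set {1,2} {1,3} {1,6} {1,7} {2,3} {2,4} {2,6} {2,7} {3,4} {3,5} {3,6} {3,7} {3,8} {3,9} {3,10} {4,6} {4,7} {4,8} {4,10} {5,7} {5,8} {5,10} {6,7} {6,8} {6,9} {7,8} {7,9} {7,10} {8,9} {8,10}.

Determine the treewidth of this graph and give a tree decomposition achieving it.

Every bag has size at most 5, so the width is 5 − 1 = 4 and tw(G) ≤ 4. On the other hand G contains the 5-clique {3, 4, 7, 8, 10}. A clique must lie in a single bag of any decomposition, so no decomposition can have width below 4. Combining the bounds, tw(G) = 4.

Treewidth 4.
One such decomposition:
Bags: B1 = {2, 3, 4, 6, 7}  B2 = {3, 4, 6, 7, 8}  B3 = {3, 4, 7, 8, 10}  B4 = {3, 6, 7, 8, 9}  B5 = {3, 5, 7, 8, 10}  B6 = {1, 2, 3, 6, 7}
Tree: B1–B2, B2–B3, B2–B4, B3–B5, B1–B6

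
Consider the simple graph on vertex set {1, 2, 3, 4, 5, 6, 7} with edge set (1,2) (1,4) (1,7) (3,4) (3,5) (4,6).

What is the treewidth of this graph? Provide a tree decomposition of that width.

Treewidth 1.
One such decomposition:
Bags: B1 = {3, 4}  B2 = {3, 5}  B3 = {1, 4}  B4 = {1, 2}  B5 = {1, 7}  B6 = {4, 6}
Tree: B1–B2, B1–B3, B3–B4, B3–B5, B3–B6

The largest bag has 2 vertices, giving width 1; this decomposition certifies tw(G) ≤ 1. Since G has at least one edge (e.g. 3–4), it is not an edgeless graph, so tw(G) ≥ 1. Therefore the treewidth is 1.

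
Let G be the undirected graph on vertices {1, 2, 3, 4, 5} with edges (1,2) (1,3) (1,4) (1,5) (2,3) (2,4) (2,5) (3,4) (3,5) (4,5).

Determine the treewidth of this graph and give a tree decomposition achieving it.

A single bag containing all 5 vertices is trivially a valid decomposition of width 4. For the lower bound, the 5 vertices {1, 2, 3, 4, 5} are pairwise adjacent, and any tree decomposition puts a clique entirely inside one bag — forcing width ≥ 4. Hence tw(G) = 4 exactly.

Treewidth 4.
One such decomposition:
Bags: B1 = {1, 2, 3, 4, 5}
Tree: (single bag)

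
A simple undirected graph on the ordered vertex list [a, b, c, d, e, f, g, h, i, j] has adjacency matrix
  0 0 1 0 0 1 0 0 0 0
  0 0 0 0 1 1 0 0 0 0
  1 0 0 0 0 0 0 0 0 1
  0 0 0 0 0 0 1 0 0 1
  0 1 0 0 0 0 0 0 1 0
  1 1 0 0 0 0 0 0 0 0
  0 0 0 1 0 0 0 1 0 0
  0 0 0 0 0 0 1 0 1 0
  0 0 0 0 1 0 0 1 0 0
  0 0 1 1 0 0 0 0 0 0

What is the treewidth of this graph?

A width-2 tree decomposition is:
Bags: B1 = {a, b, f}  B2 = {a, b, e}  B3 = {a, e, i}  B4 = {a, h, i}  B5 = {a, g, h}  B6 = {a, d, g}  B7 = {a, d, j}  B8 = {a, c, j}
Tree: B1–B2, B2–B3, B3–B4, B4–B5, B5–B6, B6–B7, B7–B8
Every bag has size at most 3, so the width is 3 − 1 = 2 and tw(G) ≤ 2. Since a–f–b–e–i–h–g–d–j–c–a is a cycle in G, G is not acyclic. Forests are exactly the graphs of treewidth ≤ 1, so tw(G) ≥ 2. The upper and lower bounds meet at 2, so that is the treewidth.

2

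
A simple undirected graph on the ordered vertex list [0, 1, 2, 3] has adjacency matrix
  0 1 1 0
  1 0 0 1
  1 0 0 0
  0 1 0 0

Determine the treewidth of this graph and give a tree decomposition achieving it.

Treewidth 1.
Bags: B1 = {1, 3}  B2 = {0, 1}  B3 = {0, 2}
Tree: B1–B2, B2–B3

The largest bag has 2 vertices, giving width 1; this decomposition certifies tw(G) ≤ 1. Any graph with an edge has treewidth ≥ 1, and G has the edge 3–1. Therefore the treewidth is 1.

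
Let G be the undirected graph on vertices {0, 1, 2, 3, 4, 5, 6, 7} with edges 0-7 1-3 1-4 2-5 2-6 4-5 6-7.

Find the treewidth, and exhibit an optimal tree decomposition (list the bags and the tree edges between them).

The largest bag has 2 vertices, giving width 1; this decomposition certifies tw(G) ≤ 1. Any graph with an edge has treewidth ≥ 1, and G has the edge 0–7. Hence tw(G) = 1 exactly.

Treewidth 1.
Bags: B1 = {0, 7}  B2 = {6, 7}  B3 = {2, 6}  B4 = {2, 5}  B5 = {4, 5}  B6 = {1, 4}  B7 = {1, 3}
Tree: B1–B2, B2–B3, B3–B4, B4–B5, B5–B6, B6–B7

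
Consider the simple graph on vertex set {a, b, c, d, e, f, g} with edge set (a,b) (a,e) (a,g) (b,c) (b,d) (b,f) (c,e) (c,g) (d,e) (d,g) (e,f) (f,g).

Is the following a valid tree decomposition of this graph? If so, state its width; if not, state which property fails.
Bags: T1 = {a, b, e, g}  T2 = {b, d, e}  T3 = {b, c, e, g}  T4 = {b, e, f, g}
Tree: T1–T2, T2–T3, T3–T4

A tree decomposition must satisfy three properties: every vertex lies in some bag; for every edge, both endpoints lie together in some bag; and for every vertex, the bags containing it form a connected subtree. Here edge (g,d) lies in no bag, so the decomposition is invalid.

No — edge (g,d) lies in no bag.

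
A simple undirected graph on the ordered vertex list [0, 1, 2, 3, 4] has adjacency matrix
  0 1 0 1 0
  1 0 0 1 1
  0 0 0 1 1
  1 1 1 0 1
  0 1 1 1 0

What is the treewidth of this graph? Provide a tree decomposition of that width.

Treewidth 2.
One such decomposition:
Bags: B1 = {0, 1, 3}  B2 = {1, 3, 4}  B3 = {2, 3, 4}
Tree: B1–B2, B2–B3

Every bag has size at most 3, so the width is 3 − 1 = 2 and tw(G) ≤ 2. For the lower bound, the 3 vertices {0, 1, 3} are pairwise adjacent, and any tree decomposition puts a clique entirely inside one bag — forcing width ≥ 2. Therefore the treewidth is 2.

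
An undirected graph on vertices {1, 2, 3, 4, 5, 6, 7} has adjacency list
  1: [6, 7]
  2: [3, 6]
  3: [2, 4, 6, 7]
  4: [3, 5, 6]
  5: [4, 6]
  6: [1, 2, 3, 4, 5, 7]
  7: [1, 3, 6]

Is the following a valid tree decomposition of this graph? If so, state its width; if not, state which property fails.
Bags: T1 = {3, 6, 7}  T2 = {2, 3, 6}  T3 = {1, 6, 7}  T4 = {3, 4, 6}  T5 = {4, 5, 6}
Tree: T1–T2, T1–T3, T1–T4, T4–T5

Yes; width 2.

Every vertex of G appears in some bag (union = {1, 2, 3, 4, 5, 6, 7}); every edge is covered by a bag; and for each vertex v the set of bags containing v is connected in the bag tree. The decomposition is therefore valid. The largest bag has 3 vertices, so the width is 2.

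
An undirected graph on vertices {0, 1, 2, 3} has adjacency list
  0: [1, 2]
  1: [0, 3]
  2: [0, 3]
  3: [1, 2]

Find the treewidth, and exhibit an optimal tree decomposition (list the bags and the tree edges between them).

Treewidth 2.
Bags: B1 = {0, 1, 2}  B2 = {1, 2, 3}
Tree: B1–B2

Each bag holds 3 vertices, so the decomposition has width 2, which upper-bounds the treewidth. For the lower bound, G contains the cycle 2–0–1–3–2, so G is not a forest; only forests have treewidth ≤ 1, hence tw(G) ≥ 2. Therefore the treewidth is 2.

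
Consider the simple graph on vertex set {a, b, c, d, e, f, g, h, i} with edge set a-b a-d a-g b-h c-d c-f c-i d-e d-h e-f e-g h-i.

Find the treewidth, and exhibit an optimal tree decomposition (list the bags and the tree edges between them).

Every bag has size at most 4, so the width is 4 − 1 = 3 and tw(G) ≤ 3. For the lower bound: the 4 vertex sets {a,b,g}, {h}, {d}, {c,e,f,i} are disjoint, each induces a connected subgraph, and every pair is joined by at least one edge of G. Contracting each set to a single vertex therefore yields K_{4} as a minor, and since treewidth is minor-monotone, tw(G) ≥ tw(K_{4}) = 3. The upper and lower bounds meet at 3, so that is the treewidth.

Treewidth 3.
One optimal decomposition is:
Bags: B1 = {a, b, g, h}  B2 = {a, d, g, h}  B3 = {d, e, g, h}  B4 = {d, e, h, i}  B5 = {c, d, e, i}  B6 = {c, e, f, i}
Tree: B1–B2, B2–B3, B3–B4, B4–B5, B5–B6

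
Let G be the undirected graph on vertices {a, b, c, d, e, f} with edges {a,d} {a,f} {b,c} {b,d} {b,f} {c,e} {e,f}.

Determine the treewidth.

2

A width-2 tree decomposition is:
Bags: B1 = {a, b, d}  B2 = {a, b, f}  B3 = {b, c, f}  B4 = {c, e, f}
Tree: B1–B2, B2–B3, B3–B4
Every bag has size at most 3, so the width is 3 − 1 = 2 and tw(G) ≤ 2. For the lower bound, G contains the cycle d–a–f–b–d, so G is not a forest; only forests have treewidth ≤ 1, hence tw(G) ≥ 2. Combining the bounds, tw(G) = 2.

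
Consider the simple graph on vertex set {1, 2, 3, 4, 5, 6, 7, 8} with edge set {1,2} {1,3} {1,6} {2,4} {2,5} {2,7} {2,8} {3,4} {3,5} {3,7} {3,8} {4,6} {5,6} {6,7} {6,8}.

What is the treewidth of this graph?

3

A width-3 tree decomposition is:
Bags: B1 = {2, 3, 6, 7}  B2 = {2, 3, 6, 8}  B3 = {2, 3, 5, 6}  B4 = {2, 3, 4, 6}  B5 = {1, 2, 3, 6}
Tree: B1–B2, B2–B3, B3–B4, B4–B5
The largest bag has 4 vertices, giving width 3; this decomposition certifies tw(G) ≤ 3. For the lower bound: the 4 vertex sets {2,7}, {3,8}, {6}, {5} are disjoint, each induces a connected subgraph, and every pair is joined by at least one edge of G. Contracting each set to a single vertex therefore yields K_{4} as a minor, and since treewidth is minor-monotone, tw(G) ≥ tw(K_{4}) = 3. Combining the bounds, tw(G) = 3.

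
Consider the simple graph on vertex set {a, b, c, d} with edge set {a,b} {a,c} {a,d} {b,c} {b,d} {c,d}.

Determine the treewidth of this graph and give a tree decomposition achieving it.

With just one bag of size 4, the width is 4 − 1 = 3, so tw(G) ≤ 3. On the other hand G contains the 4-clique {a, b, c, d}. A clique must lie in a single bag of any decomposition, so no decomposition can have width below 3. The upper and lower bounds meet at 3, so that is the treewidth.

Treewidth 3.
Bags: B1 = {a, b, c, d}
Tree: (single bag)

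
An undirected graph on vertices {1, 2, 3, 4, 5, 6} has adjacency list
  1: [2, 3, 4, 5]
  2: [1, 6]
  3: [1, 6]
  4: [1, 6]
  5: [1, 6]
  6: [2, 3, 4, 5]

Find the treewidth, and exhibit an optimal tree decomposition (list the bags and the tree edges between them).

Treewidth 2.
One optimal decomposition is:
Bags: B1 = {1, 4, 6}  B2 = {1, 5, 6}  B3 = {1, 2, 6}  B4 = {1, 3, 6}
Tree: B1–B2, B2–B3, B3–B4

Each bag holds 3 vertices, so the decomposition has width 2, which upper-bounds the treewidth. For the lower bound, G contains the cycle 4–1–5–6–4, so G is not a forest; only forests have treewidth ≤ 1, hence tw(G) ≥ 2. Hence tw(G) = 2 exactly.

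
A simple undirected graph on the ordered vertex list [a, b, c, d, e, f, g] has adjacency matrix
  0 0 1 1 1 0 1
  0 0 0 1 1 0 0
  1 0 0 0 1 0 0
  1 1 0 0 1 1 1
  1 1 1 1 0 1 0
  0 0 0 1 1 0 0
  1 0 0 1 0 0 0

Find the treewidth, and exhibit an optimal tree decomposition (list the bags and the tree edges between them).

Treewidth 2.
One optimal decomposition is:
Bags: B1 = {a, d, e}  B2 = {a, c, e}  B3 = {b, d, e}  B4 = {d, e, f}  B5 = {a, d, g}
Tree: B1–B2, B1–B3, B3–B4, B1–B5

Every bag has size at most 3, so the width is 3 − 1 = 2 and tw(G) ≤ 2. Conversely, {a, d, g} is a clique of size 3, and the vertices of any clique must share a bag in every tree decomposition; so some bag has ≥ 3 vertices and tw(G) ≥ 2. The upper and lower bounds meet at 2, so that is the treewidth.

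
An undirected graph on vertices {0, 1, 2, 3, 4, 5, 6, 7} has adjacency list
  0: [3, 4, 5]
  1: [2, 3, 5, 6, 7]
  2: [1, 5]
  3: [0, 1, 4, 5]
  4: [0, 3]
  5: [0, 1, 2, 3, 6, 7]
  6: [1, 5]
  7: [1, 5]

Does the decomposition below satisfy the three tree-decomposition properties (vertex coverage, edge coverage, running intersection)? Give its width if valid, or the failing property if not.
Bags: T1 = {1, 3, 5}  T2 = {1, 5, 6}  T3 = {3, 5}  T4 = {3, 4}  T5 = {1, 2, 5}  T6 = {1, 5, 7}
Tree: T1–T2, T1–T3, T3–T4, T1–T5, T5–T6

A tree decomposition must satisfy three properties: every vertex lies in some bag; for every edge, both endpoints lie together in some bag; and for every vertex, the bags containing it form a connected subtree. Here vertex 0 appears in no bag, so the decomposition is invalid.

No — vertex 0 appears in no bag.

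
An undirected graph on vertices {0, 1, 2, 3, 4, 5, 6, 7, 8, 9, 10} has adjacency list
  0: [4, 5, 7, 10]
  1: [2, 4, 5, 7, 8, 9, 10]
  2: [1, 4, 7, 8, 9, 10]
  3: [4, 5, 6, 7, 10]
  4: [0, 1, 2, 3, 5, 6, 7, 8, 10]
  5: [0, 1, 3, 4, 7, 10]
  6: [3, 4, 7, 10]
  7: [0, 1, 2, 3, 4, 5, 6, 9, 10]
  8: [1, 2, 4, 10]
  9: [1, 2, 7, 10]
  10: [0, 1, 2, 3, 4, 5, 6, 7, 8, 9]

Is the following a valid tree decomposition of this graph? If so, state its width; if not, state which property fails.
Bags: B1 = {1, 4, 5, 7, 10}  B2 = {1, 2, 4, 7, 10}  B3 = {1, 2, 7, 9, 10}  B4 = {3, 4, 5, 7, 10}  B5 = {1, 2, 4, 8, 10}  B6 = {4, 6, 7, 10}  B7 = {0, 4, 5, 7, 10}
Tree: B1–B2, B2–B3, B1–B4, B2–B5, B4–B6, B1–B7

No — edge (3,6) lies in no bag.

A tree decomposition must satisfy three properties: every vertex lies in some bag; for every edge, both endpoints lie together in some bag; and for every vertex, the bags containing it form a connected subtree. Here edge (3,6) lies in no bag, so the decomposition is invalid.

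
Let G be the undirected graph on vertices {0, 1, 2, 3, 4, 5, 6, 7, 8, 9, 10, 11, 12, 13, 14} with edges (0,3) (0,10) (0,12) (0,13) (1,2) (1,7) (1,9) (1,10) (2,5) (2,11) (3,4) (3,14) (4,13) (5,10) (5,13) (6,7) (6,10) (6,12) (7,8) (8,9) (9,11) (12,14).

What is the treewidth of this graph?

A width-3 tree decomposition is:
Bags: B1 = {3, 4, 13, 14}  B2 = {0, 3, 13, 14}  B3 = {0, 12, 13, 14}  B4 = {0, 5, 12, 13}  B5 = {0, 5, 10, 12}  B6 = {5, 6, 10, 12}  B7 = {2, 5, 6, 10}  B8 = {1, 2, 6, 10}  B9 = {1, 2, 6, 7}  B10 = {1, 2, 7, 11}  B11 = {1, 7, 9, 11}  B12 = {7, 8, 9, 11}
Tree: B1–B2, B2–B3, B3–B4, B4–B5, B5–B6, B6–B7, B7–B8, B8–B9, B9–B10, B10–B11, B11–B12
The largest bag has 4 vertices, giving width 3; this decomposition certifies tw(G) ≤ 3. For the lower bound: the 4 vertex sets {3,4,14}, {13}, {0}, {5,6,10,12} are disjoint, each induces a connected subgraph, and every pair is joined by at least one edge of G. Contracting each set to a single vertex therefore yields K_{4} as a minor, and since treewidth is minor-monotone, tw(G) ≥ tw(K_{4}) = 3. Therefore the treewidth is 3.

3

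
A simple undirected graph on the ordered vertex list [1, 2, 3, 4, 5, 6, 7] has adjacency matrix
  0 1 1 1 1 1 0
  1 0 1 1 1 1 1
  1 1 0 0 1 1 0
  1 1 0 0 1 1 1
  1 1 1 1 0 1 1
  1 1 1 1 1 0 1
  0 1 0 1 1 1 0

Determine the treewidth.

A width-4 tree decomposition is:
Bags: B1 = {1, 2, 4, 5, 6}  B2 = {1, 2, 3, 5, 6}  B3 = {2, 4, 5, 6, 7}
Tree: B1–B2, B1–B3
The largest bag has 5 vertices, giving width 4; this decomposition certifies tw(G) ≤ 4. For the lower bound, the 5 vertices {1, 2, 3, 5, 6} are pairwise adjacent, and any tree decomposition puts a clique entirely inside one bag — forcing width ≥ 4. Hence tw(G) = 4 exactly.

4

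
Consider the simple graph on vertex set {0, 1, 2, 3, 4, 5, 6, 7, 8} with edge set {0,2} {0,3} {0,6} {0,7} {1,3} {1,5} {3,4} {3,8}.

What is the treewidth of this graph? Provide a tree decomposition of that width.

The largest bag has 2 vertices, giving width 1; this decomposition certifies tw(G) ≤ 1. Any graph with an edge has treewidth ≥ 1, and G has the edge 0–7. Therefore the treewidth is 1.

Treewidth 1.
One such decomposition:
Bags: B1 = {0, 7}  B2 = {0, 3}  B3 = {0, 2}  B4 = {1, 3}  B5 = {3, 4}  B6 = {0, 6}  B7 = {1, 5}  B8 = {3, 8}
Tree: B1–B2, B2–B3, B2–B4, B2–B5, B1–B6, B4–B7, B4–B8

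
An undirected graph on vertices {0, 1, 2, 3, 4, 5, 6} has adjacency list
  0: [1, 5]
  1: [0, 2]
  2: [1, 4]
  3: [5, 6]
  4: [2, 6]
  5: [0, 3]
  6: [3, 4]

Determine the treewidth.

2

A width-2 tree decomposition is:
Bags: B1 = {0, 1, 5}  B2 = {1, 3, 5}  B3 = {1, 3, 6}  B4 = {1, 4, 6}  B5 = {1, 2, 4}
Tree: B1–B2, B2–B3, B3–B4, B4–B5
Every bag has size at most 3, so the width is 3 − 1 = 2 and tw(G) ≤ 2. Since 1–0–5–3–6–4–2–1 is a cycle in G, G is not acyclic. Forests are exactly the graphs of treewidth ≤ 1, so tw(G) ≥ 2. The upper and lower bounds meet at 2, so that is the treewidth.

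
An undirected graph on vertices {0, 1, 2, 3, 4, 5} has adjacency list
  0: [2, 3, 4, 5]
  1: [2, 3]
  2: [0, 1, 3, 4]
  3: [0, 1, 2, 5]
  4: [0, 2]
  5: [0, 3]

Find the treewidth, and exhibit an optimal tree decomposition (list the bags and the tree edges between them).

The largest bag has 3 vertices, giving width 2; this decomposition certifies tw(G) ≤ 2. For the lower bound, the 3 vertices {0, 2, 3} are pairwise adjacent, and any tree decomposition puts a clique entirely inside one bag — forcing width ≥ 2. Therefore the treewidth is 2.

Treewidth 2.
One such decomposition:
Bags: B1 = {0, 3, 5}  B2 = {0, 2, 3}  B3 = {0, 2, 4}  B4 = {1, 2, 3}
Tree: B1–B2, B2–B3, B2–B4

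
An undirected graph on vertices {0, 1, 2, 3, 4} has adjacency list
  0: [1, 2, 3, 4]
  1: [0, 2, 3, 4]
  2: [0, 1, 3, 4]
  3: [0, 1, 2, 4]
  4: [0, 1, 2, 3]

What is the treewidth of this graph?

A width-4 tree decomposition is:
Bags: B1 = {0, 1, 2, 3, 4}
Tree: (single bag)
With just one bag of size 5, the width is 5 − 1 = 4, so tw(G) ≤ 4. Conversely, {0, 1, 2, 3, 4} is a clique of size 5, and the vertices of any clique must share a bag in every tree decomposition; so some bag has ≥ 5 vertices and tw(G) ≥ 4. Hence tw(G) = 4 exactly.

4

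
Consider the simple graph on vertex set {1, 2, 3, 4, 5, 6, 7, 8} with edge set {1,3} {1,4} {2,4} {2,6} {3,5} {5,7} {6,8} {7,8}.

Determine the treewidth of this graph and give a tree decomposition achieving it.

Every bag has size at most 3, so the width is 3 − 1 = 2 and tw(G) ≤ 2. Since 5–7–8–6–2–4–1–3–5 is a cycle in G, G is not acyclic. Forests are exactly the graphs of treewidth ≤ 1, so tw(G) ≥ 2. Hence tw(G) = 2 exactly.

Treewidth 2.
Bags: B1 = {5, 7, 8}  B2 = {5, 6, 8}  B3 = {2, 5, 6}  B4 = {2, 4, 5}  B5 = {1, 4, 5}  B6 = {1, 3, 5}
Tree: B1–B2, B2–B3, B3–B4, B4–B5, B5–B6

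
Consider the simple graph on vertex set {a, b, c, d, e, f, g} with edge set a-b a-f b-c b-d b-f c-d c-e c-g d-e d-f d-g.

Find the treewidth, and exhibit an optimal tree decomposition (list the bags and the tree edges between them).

Treewidth 2.
Bags: B1 = {b, c, d}  B2 = {c, d, e}  B3 = {c, d, g}  B4 = {b, d, f}  B5 = {a, b, f}
Tree: B1–B2, B2–B3, B1–B4, B4–B5

The largest bag has 3 vertices, giving width 2; this decomposition certifies tw(G) ≤ 2. Conversely, {c, d, g} is a clique of size 3, and the vertices of any clique must share a bag in every tree decomposition; so some bag has ≥ 3 vertices and tw(G) ≥ 2. The upper and lower bounds meet at 2, so that is the treewidth.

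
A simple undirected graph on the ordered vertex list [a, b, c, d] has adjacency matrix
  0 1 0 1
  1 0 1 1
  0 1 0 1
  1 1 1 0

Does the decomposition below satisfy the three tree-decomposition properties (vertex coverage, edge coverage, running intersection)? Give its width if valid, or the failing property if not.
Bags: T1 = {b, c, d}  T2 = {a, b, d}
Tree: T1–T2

Yes; width 2.

Vertex coverage: the bags together contain {a, b, c, d}, the full vertex set. Edge coverage: each edge of G has both endpoints in at least one bag. Running intersection: for every vertex, the bags containing it form a connected subtree. All three properties hold, so this is a valid tree decomposition of width max|bag| − 1 = 2, and hence tw(G) ≤ 2.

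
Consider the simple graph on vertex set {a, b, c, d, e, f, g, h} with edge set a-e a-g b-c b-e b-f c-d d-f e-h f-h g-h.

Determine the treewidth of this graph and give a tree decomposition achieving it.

Treewidth 2.
One such decomposition:
Bags: B1 = {a, e, g}  B2 = {e, g, h}  B3 = {b, e, h}  B4 = {b, f, h}  B5 = {b, c, f}  B6 = {c, d, f}
Tree: B1–B2, B2–B3, B3–B4, B4–B5, B5–B6

The largest bag has 3 vertices, giving width 2; this decomposition certifies tw(G) ≤ 2. The edges a–g–h–e–a form a cycle, so G is not a tree and its treewidth is at least 2. Combining the bounds, tw(G) = 2.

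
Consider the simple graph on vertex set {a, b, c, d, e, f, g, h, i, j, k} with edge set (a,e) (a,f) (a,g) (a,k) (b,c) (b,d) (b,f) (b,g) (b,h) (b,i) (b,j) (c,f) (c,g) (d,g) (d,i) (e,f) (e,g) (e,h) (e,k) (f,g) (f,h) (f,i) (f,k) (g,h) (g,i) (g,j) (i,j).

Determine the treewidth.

3

A width-3 tree decomposition is:
Bags: B1 = {b, f, g, h}  B2 = {b, f, g, i}  B3 = {b, g, i, j}  B4 = {e, f, g, h}  B5 = {a, e, f, g}  B6 = {b, c, f, g}  B7 = {b, d, g, i}  B8 = {a, e, f, k}
Tree: B1–B2, B2–B3, B1–B4, B4–B5, B1–B6, B3–B7, B5–B8
Each bag holds 4 vertices, so the decomposition has width 3, which upper-bounds the treewidth. For the lower bound, the 4 vertices {b, d, g, i} are pairwise adjacent, and any tree decomposition puts a clique entirely inside one bag — forcing width ≥ 3. Therefore the treewidth is 3.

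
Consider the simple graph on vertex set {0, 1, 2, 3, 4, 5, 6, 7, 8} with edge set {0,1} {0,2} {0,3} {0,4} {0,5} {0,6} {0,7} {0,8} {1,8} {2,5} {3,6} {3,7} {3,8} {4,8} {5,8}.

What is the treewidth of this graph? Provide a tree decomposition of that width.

Each bag holds 3 vertices, so the decomposition has width 2, which upper-bounds the treewidth. On the other hand G contains the 3-clique {0, 1, 8}. A clique must lie in a single bag of any decomposition, so no decomposition can have width below 2. Hence tw(G) = 2 exactly.

Treewidth 2.
One optimal decomposition is:
Bags: B1 = {0, 3, 8}  B2 = {0, 4, 8}  B3 = {0, 5, 8}  B4 = {0, 2, 5}  B5 = {0, 3, 7}  B6 = {0, 1, 8}  B7 = {0, 3, 6}
Tree: B1–B2, B2–B3, B3–B4, B1–B5, B1–B6, B1–B7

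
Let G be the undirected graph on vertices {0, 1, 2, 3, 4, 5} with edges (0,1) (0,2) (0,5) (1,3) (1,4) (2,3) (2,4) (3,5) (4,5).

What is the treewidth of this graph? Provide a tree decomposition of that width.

Each bag holds 4 vertices, so the decomposition has width 3, which upper-bounds the treewidth. For the lower bound: the 4 vertex sets {0,5}, {1,4}, {3}, {2} are disjoint, each induces a connected subgraph, and every pair is joined by at least one edge of G. Contracting each set to a single vertex therefore yields K_{4} as a minor, and since treewidth is minor-monotone, tw(G) ≥ tw(K_{4}) = 3. Hence tw(G) = 3 exactly.

Treewidth 3.
One such decomposition:
Bags: B1 = {0, 3, 4, 5}  B2 = {0, 1, 3, 4}  B3 = {0, 2, 3, 4}
Tree: B1–B2, B2–B3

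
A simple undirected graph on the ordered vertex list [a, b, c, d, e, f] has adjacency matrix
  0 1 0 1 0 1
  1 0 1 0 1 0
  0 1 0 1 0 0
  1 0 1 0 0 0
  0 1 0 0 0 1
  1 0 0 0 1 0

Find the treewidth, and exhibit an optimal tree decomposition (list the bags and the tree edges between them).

The largest bag has 3 vertices, giving width 2; this decomposition certifies tw(G) ≤ 2. For the lower bound, G contains the cycle d–c–b–a–d, so G is not a forest; only forests have treewidth ≤ 1, hence tw(G) ≥ 2. Hence tw(G) = 2 exactly.

Treewidth 2.
One optimal decomposition is:
Bags: B1 = {a, c, d}  B2 = {a, b, c}  B3 = {a, b, f}  B4 = {b, e, f}
Tree: B1–B2, B2–B3, B3–B4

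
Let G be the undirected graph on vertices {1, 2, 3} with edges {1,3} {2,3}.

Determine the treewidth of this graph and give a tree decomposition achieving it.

Each bag holds 2 vertices, so the decomposition has width 1, which upper-bounds the treewidth. Since G has at least one edge (e.g. 2–3), it is not an edgeless graph, so tw(G) ≥ 1. Hence tw(G) = 1 exactly.

Treewidth 1.
One such decomposition:
Bags: B1 = {2, 3}  B2 = {1, 3}
Tree: B1–B2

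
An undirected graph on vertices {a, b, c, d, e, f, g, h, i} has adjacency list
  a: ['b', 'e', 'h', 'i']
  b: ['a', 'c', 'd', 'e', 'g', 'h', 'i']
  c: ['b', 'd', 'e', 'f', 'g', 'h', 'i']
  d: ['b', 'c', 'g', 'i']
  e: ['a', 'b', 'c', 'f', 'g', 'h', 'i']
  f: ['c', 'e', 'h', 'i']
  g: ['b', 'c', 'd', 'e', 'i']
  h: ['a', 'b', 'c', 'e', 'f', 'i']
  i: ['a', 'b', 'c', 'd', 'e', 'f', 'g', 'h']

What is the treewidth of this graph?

A width-4 tree decomposition is:
Bags: B1 = {b, c, e, h, i}  B2 = {c, e, f, h, i}  B3 = {b, c, e, g, i}  B4 = {a, b, e, h, i}  B5 = {b, c, d, g, i}
Tree: B1–B2, B1–B3, B1–B4, B3–B5
Every bag has size at most 5, so the width is 5 − 1 = 4 and tw(G) ≤ 4. Conversely, {c, e, f, h, i} is a clique of size 5, and the vertices of any clique must share a bag in every tree decomposition; so some bag has ≥ 5 vertices and tw(G) ≥ 4. Hence tw(G) = 4 exactly.

4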